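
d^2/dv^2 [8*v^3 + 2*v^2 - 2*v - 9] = 48*v + 4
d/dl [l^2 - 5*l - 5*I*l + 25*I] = 2*l - 5 - 5*I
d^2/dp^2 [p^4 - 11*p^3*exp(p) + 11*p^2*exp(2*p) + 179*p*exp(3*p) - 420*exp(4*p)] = -11*p^3*exp(p) + 44*p^2*exp(2*p) - 66*p^2*exp(p) + 12*p^2 + 1611*p*exp(3*p) + 88*p*exp(2*p) - 66*p*exp(p) - 6720*exp(4*p) + 1074*exp(3*p) + 22*exp(2*p)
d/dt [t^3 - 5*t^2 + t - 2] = 3*t^2 - 10*t + 1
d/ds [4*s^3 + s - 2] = 12*s^2 + 1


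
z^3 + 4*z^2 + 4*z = z*(z + 2)^2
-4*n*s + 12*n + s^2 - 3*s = (-4*n + s)*(s - 3)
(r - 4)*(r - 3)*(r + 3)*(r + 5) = r^4 + r^3 - 29*r^2 - 9*r + 180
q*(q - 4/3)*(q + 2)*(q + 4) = q^4 + 14*q^3/3 - 32*q/3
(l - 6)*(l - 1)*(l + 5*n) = l^3 + 5*l^2*n - 7*l^2 - 35*l*n + 6*l + 30*n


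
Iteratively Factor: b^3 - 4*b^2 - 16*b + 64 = (b - 4)*(b^2 - 16) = (b - 4)^2*(b + 4)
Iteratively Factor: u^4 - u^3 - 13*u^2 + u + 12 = (u - 4)*(u^3 + 3*u^2 - u - 3) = (u - 4)*(u + 1)*(u^2 + 2*u - 3) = (u - 4)*(u + 1)*(u + 3)*(u - 1)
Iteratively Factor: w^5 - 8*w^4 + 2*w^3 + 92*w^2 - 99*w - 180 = (w + 3)*(w^4 - 11*w^3 + 35*w^2 - 13*w - 60) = (w - 3)*(w + 3)*(w^3 - 8*w^2 + 11*w + 20) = (w - 3)*(w + 1)*(w + 3)*(w^2 - 9*w + 20) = (w - 4)*(w - 3)*(w + 1)*(w + 3)*(w - 5)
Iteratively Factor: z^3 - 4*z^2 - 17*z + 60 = (z + 4)*(z^2 - 8*z + 15) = (z - 5)*(z + 4)*(z - 3)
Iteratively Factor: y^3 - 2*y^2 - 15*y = (y)*(y^2 - 2*y - 15) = y*(y + 3)*(y - 5)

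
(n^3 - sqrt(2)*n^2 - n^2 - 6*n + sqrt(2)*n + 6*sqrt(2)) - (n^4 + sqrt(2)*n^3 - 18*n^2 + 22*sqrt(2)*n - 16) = -n^4 - sqrt(2)*n^3 + n^3 - sqrt(2)*n^2 + 17*n^2 - 21*sqrt(2)*n - 6*n + 6*sqrt(2) + 16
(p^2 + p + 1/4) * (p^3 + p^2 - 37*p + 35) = p^5 + 2*p^4 - 143*p^3/4 - 7*p^2/4 + 103*p/4 + 35/4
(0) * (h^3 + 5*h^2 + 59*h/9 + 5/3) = 0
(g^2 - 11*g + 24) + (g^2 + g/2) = 2*g^2 - 21*g/2 + 24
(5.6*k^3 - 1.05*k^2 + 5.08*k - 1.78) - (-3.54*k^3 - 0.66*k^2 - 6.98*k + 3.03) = 9.14*k^3 - 0.39*k^2 + 12.06*k - 4.81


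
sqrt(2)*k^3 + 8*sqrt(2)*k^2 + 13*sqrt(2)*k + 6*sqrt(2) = (k + 1)*(k + 6)*(sqrt(2)*k + sqrt(2))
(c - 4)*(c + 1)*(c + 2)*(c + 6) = c^4 + 5*c^3 - 16*c^2 - 68*c - 48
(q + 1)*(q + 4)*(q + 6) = q^3 + 11*q^2 + 34*q + 24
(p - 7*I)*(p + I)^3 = p^4 - 4*I*p^3 + 18*p^2 + 20*I*p - 7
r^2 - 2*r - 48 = (r - 8)*(r + 6)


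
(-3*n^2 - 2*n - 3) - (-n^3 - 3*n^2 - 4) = n^3 - 2*n + 1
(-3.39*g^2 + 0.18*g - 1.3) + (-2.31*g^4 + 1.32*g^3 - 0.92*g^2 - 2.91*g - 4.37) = -2.31*g^4 + 1.32*g^3 - 4.31*g^2 - 2.73*g - 5.67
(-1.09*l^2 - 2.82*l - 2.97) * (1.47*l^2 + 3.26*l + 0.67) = -1.6023*l^4 - 7.6988*l^3 - 14.2894*l^2 - 11.5716*l - 1.9899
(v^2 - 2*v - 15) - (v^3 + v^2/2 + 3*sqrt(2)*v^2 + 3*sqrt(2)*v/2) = -v^3 - 3*sqrt(2)*v^2 + v^2/2 - 3*sqrt(2)*v/2 - 2*v - 15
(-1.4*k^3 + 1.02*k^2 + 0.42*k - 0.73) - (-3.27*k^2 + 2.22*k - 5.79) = -1.4*k^3 + 4.29*k^2 - 1.8*k + 5.06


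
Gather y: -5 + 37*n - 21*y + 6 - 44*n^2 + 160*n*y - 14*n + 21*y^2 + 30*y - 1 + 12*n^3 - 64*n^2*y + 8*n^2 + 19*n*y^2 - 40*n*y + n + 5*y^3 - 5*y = 12*n^3 - 36*n^2 + 24*n + 5*y^3 + y^2*(19*n + 21) + y*(-64*n^2 + 120*n + 4)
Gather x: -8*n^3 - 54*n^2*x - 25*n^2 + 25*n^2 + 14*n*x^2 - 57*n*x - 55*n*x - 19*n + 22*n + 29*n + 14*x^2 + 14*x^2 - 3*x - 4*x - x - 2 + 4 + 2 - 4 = -8*n^3 + 32*n + x^2*(14*n + 28) + x*(-54*n^2 - 112*n - 8)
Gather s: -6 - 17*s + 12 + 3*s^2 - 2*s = 3*s^2 - 19*s + 6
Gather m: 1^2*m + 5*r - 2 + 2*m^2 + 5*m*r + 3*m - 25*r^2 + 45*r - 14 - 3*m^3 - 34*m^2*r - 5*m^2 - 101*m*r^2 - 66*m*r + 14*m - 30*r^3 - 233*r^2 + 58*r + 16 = -3*m^3 + m^2*(-34*r - 3) + m*(-101*r^2 - 61*r + 18) - 30*r^3 - 258*r^2 + 108*r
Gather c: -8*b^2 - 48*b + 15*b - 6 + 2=-8*b^2 - 33*b - 4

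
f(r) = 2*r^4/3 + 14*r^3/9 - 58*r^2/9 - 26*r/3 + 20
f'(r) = 8*r^3/3 + 14*r^2/3 - 116*r/9 - 26/3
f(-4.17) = 32.86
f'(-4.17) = -67.14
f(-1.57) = 15.75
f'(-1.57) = 12.75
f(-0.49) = 22.55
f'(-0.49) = -1.54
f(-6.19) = 436.53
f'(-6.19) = -382.55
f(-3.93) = 19.14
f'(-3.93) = -47.80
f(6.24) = 1103.70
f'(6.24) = 740.54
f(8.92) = 4754.50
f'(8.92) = 2140.29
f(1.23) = 4.01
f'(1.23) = -12.50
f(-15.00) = 27200.00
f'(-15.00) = -7765.33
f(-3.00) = 0.00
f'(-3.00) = 0.00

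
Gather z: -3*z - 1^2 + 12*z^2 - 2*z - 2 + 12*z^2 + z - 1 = 24*z^2 - 4*z - 4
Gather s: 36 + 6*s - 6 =6*s + 30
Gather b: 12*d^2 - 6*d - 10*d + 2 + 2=12*d^2 - 16*d + 4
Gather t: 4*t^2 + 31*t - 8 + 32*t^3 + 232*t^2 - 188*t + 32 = 32*t^3 + 236*t^2 - 157*t + 24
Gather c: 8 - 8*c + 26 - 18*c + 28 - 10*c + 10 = 72 - 36*c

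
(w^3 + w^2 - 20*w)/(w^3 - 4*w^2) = (w + 5)/w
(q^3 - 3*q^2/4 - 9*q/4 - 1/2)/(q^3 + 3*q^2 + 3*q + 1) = (4*q^2 - 7*q - 2)/(4*(q^2 + 2*q + 1))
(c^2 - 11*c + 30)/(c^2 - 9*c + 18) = (c - 5)/(c - 3)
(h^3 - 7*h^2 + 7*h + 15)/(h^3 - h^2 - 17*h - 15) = (h - 3)/(h + 3)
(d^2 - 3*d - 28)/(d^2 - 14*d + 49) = (d + 4)/(d - 7)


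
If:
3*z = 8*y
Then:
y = 3*z/8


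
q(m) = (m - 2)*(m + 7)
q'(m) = 2*m + 5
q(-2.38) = -20.24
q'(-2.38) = 0.24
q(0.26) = -12.63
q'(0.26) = 5.52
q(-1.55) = -19.35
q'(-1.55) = 1.90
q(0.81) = -9.29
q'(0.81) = 6.62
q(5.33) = 41.06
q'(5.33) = 15.66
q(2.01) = 0.09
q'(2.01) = 9.02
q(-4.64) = -15.67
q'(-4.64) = -4.28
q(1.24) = -6.26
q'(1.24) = 7.48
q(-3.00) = -20.00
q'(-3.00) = -1.00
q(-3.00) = -20.00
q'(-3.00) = -1.00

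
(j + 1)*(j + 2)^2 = j^3 + 5*j^2 + 8*j + 4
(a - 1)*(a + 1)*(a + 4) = a^3 + 4*a^2 - a - 4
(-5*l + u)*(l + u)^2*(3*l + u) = -15*l^4 - 32*l^3*u - 18*l^2*u^2 + u^4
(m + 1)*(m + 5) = m^2 + 6*m + 5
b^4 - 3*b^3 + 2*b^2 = b^2*(b - 2)*(b - 1)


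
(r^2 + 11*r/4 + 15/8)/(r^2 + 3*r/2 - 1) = (8*r^2 + 22*r + 15)/(4*(2*r^2 + 3*r - 2))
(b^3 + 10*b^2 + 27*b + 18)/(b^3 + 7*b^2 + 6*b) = (b + 3)/b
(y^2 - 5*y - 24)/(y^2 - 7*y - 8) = (y + 3)/(y + 1)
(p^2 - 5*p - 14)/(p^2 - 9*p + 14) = (p + 2)/(p - 2)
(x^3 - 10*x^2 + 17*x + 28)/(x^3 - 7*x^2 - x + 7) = (x - 4)/(x - 1)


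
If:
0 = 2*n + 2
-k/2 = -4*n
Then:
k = -8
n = -1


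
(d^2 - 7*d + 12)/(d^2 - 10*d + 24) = (d - 3)/(d - 6)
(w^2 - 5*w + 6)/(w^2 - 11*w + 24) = (w - 2)/(w - 8)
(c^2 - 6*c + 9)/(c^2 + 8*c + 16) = (c^2 - 6*c + 9)/(c^2 + 8*c + 16)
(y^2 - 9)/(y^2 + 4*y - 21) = (y + 3)/(y + 7)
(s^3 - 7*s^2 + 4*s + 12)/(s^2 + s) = s - 8 + 12/s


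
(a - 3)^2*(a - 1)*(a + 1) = a^4 - 6*a^3 + 8*a^2 + 6*a - 9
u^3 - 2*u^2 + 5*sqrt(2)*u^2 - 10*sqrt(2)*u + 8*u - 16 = (u - 2)*(u + sqrt(2))*(u + 4*sqrt(2))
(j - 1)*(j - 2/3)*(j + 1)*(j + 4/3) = j^4 + 2*j^3/3 - 17*j^2/9 - 2*j/3 + 8/9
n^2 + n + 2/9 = (n + 1/3)*(n + 2/3)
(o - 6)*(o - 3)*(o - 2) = o^3 - 11*o^2 + 36*o - 36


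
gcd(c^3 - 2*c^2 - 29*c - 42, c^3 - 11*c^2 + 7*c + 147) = c^2 - 4*c - 21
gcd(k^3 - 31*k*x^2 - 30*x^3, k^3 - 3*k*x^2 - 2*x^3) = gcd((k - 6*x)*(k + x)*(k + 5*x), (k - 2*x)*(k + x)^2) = k + x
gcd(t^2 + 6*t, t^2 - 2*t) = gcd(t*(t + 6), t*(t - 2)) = t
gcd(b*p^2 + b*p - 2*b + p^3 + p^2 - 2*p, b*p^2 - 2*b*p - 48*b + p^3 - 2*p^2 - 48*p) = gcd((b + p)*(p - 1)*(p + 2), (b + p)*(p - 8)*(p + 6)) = b + p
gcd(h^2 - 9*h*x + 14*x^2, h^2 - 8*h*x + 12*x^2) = -h + 2*x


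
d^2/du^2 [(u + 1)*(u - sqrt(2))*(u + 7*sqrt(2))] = 6*u + 2 + 12*sqrt(2)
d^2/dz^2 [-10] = 0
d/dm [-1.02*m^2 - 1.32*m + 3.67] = -2.04*m - 1.32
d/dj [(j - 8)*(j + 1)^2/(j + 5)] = (j + 1)*(-(j - 8)*(j + 1) + 3*(j - 5)*(j + 5))/(j + 5)^2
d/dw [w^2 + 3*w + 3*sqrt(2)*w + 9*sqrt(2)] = 2*w + 3 + 3*sqrt(2)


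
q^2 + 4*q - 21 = (q - 3)*(q + 7)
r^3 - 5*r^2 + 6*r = r*(r - 3)*(r - 2)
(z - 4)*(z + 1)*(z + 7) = z^3 + 4*z^2 - 25*z - 28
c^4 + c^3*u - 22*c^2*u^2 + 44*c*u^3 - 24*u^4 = (c - 2*u)^2*(c - u)*(c + 6*u)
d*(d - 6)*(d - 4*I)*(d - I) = d^4 - 6*d^3 - 5*I*d^3 - 4*d^2 + 30*I*d^2 + 24*d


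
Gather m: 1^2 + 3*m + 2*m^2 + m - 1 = 2*m^2 + 4*m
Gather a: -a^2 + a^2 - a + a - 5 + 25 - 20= 0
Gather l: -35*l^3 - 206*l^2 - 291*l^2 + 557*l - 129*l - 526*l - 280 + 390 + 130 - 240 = -35*l^3 - 497*l^2 - 98*l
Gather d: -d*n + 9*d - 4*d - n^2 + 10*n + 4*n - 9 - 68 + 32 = d*(5 - n) - n^2 + 14*n - 45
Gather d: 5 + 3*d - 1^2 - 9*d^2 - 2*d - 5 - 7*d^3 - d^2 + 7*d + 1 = -7*d^3 - 10*d^2 + 8*d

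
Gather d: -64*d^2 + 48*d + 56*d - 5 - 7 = -64*d^2 + 104*d - 12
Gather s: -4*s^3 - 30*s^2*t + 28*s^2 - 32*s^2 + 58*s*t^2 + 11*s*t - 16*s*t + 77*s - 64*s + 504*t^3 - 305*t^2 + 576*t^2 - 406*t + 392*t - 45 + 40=-4*s^3 + s^2*(-30*t - 4) + s*(58*t^2 - 5*t + 13) + 504*t^3 + 271*t^2 - 14*t - 5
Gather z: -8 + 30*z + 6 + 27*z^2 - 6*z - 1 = 27*z^2 + 24*z - 3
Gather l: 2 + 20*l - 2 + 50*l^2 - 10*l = 50*l^2 + 10*l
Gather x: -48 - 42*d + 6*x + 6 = -42*d + 6*x - 42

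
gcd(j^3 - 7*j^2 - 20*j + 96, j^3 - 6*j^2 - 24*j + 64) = j^2 - 4*j - 32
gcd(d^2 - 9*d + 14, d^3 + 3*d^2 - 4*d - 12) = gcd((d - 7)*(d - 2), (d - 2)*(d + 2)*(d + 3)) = d - 2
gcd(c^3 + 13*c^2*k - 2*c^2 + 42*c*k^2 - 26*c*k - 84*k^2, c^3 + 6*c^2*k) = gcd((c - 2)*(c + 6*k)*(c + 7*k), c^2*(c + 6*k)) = c + 6*k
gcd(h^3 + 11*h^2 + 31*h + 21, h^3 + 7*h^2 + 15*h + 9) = h^2 + 4*h + 3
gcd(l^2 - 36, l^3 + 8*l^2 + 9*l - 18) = l + 6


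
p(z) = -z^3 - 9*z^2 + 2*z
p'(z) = -3*z^2 - 18*z + 2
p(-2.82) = -54.79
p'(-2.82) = 28.90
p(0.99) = -7.81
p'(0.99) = -18.76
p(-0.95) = -9.17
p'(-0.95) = 16.39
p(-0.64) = -4.70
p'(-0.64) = 12.29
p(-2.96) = -58.84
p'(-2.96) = 29.00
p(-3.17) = -64.93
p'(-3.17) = 28.91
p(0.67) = -3.00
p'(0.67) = -11.41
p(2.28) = -54.08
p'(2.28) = -54.64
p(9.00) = -1440.00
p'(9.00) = -403.00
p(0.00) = 0.00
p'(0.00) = 2.00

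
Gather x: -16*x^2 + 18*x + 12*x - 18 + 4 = -16*x^2 + 30*x - 14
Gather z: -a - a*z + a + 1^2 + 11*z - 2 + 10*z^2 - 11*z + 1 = -a*z + 10*z^2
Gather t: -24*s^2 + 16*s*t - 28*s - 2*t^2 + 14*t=-24*s^2 - 28*s - 2*t^2 + t*(16*s + 14)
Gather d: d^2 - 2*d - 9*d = d^2 - 11*d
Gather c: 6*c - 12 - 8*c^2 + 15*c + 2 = -8*c^2 + 21*c - 10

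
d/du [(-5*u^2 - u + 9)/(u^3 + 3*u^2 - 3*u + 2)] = (5*u^4 + 2*u^3 - 9*u^2 - 74*u + 25)/(u^6 + 6*u^5 + 3*u^4 - 14*u^3 + 21*u^2 - 12*u + 4)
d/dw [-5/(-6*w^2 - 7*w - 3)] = 5*(-12*w - 7)/(6*w^2 + 7*w + 3)^2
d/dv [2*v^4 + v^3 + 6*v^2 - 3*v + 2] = 8*v^3 + 3*v^2 + 12*v - 3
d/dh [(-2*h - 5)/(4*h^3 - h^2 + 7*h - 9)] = (-8*h^3 + 2*h^2 - 14*h + (2*h + 5)*(12*h^2 - 2*h + 7) + 18)/(4*h^3 - h^2 + 7*h - 9)^2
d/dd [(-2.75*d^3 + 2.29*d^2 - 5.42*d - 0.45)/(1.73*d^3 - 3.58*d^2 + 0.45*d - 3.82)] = (5.8833*d^4 + 16.2782*d^3 + 15.4774*d^2 - 20.7176*d + 20.9069)/(2.9929*d^6 - 12.3868*d^5 + 14.3734*d^4 - 16.4392*d^3 + 27.5537*d^2 - 3.438*d + 14.5924)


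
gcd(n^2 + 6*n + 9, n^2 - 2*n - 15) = n + 3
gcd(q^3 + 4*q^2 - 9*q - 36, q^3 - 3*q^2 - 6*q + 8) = 1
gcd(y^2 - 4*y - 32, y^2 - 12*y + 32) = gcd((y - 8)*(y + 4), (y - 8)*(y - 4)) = y - 8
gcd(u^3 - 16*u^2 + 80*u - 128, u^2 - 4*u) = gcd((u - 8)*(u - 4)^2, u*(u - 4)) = u - 4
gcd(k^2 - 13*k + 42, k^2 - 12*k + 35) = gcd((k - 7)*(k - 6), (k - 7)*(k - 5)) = k - 7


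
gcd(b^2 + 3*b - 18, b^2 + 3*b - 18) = b^2 + 3*b - 18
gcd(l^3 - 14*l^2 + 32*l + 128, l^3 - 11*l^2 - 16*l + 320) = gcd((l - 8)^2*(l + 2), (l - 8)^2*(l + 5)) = l^2 - 16*l + 64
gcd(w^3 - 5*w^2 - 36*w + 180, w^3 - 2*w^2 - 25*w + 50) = w - 5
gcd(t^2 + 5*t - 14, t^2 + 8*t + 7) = t + 7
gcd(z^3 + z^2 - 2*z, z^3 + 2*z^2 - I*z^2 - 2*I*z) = z^2 + 2*z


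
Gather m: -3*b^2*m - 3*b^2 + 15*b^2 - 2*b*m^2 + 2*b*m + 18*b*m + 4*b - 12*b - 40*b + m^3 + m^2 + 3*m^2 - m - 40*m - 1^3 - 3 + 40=12*b^2 - 48*b + m^3 + m^2*(4 - 2*b) + m*(-3*b^2 + 20*b - 41) + 36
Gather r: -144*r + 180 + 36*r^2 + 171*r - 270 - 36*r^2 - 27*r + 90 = 0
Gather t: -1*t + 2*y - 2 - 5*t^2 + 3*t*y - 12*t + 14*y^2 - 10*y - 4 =-5*t^2 + t*(3*y - 13) + 14*y^2 - 8*y - 6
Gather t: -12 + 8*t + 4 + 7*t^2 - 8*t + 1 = 7*t^2 - 7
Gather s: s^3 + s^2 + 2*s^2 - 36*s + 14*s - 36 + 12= s^3 + 3*s^2 - 22*s - 24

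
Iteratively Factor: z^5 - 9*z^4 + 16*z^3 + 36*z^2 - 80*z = (z - 5)*(z^4 - 4*z^3 - 4*z^2 + 16*z) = z*(z - 5)*(z^3 - 4*z^2 - 4*z + 16) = z*(z - 5)*(z + 2)*(z^2 - 6*z + 8) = z*(z - 5)*(z - 4)*(z + 2)*(z - 2)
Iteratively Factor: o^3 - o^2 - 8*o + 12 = (o + 3)*(o^2 - 4*o + 4) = (o - 2)*(o + 3)*(o - 2)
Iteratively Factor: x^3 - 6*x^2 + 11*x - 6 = (x - 2)*(x^2 - 4*x + 3) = (x - 2)*(x - 1)*(x - 3)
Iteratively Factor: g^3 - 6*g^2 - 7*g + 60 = (g - 5)*(g^2 - g - 12) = (g - 5)*(g + 3)*(g - 4)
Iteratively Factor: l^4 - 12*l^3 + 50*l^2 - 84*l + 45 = (l - 1)*(l^3 - 11*l^2 + 39*l - 45) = (l - 5)*(l - 1)*(l^2 - 6*l + 9) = (l - 5)*(l - 3)*(l - 1)*(l - 3)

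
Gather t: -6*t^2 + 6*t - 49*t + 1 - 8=-6*t^2 - 43*t - 7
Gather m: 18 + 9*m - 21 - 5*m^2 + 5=-5*m^2 + 9*m + 2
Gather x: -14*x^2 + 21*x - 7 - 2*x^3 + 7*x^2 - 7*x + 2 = -2*x^3 - 7*x^2 + 14*x - 5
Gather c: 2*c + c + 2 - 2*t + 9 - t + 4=3*c - 3*t + 15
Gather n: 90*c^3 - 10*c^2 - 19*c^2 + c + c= 90*c^3 - 29*c^2 + 2*c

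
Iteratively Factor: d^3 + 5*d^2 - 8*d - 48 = (d + 4)*(d^2 + d - 12) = (d - 3)*(d + 4)*(d + 4)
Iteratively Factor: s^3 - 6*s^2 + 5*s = (s - 5)*(s^2 - s) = s*(s - 5)*(s - 1)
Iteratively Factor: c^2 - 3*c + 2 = (c - 2)*(c - 1)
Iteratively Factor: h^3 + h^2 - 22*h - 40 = (h - 5)*(h^2 + 6*h + 8) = (h - 5)*(h + 4)*(h + 2)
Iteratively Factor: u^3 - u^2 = (u - 1)*(u^2) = u*(u - 1)*(u)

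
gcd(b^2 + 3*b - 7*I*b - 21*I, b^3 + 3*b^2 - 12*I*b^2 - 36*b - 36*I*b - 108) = b + 3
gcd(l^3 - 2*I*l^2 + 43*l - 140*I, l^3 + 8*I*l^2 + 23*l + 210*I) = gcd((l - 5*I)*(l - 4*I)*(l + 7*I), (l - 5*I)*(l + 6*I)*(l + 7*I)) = l^2 + 2*I*l + 35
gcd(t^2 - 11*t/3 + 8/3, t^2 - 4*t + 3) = t - 1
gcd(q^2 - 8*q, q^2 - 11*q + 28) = 1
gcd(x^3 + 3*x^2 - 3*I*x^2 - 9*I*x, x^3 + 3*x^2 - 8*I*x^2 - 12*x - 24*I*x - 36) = x + 3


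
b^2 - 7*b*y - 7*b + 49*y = (b - 7)*(b - 7*y)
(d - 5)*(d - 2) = d^2 - 7*d + 10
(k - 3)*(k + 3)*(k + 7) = k^3 + 7*k^2 - 9*k - 63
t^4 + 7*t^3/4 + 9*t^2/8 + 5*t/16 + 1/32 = (t + 1/4)*(t + 1/2)^3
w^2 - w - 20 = (w - 5)*(w + 4)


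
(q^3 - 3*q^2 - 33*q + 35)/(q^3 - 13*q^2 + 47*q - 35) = (q + 5)/(q - 5)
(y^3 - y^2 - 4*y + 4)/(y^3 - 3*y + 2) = (y - 2)/(y - 1)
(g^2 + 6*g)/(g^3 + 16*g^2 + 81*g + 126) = g/(g^2 + 10*g + 21)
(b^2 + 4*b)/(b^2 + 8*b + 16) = b/(b + 4)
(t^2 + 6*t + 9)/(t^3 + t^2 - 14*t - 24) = (t + 3)/(t^2 - 2*t - 8)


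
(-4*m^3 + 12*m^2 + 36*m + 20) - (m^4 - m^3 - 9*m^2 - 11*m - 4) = -m^4 - 3*m^3 + 21*m^2 + 47*m + 24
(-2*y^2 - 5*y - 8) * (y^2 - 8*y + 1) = -2*y^4 + 11*y^3 + 30*y^2 + 59*y - 8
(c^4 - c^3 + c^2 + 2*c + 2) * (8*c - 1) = 8*c^5 - 9*c^4 + 9*c^3 + 15*c^2 + 14*c - 2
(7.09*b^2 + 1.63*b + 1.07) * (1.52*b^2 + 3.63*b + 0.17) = 10.7768*b^4 + 28.2143*b^3 + 8.7486*b^2 + 4.1612*b + 0.1819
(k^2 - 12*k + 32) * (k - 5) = k^3 - 17*k^2 + 92*k - 160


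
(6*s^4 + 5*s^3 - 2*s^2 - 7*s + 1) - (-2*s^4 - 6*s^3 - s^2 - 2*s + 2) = 8*s^4 + 11*s^3 - s^2 - 5*s - 1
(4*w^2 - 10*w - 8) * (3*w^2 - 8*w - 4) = 12*w^4 - 62*w^3 + 40*w^2 + 104*w + 32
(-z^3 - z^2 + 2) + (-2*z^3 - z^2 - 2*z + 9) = -3*z^3 - 2*z^2 - 2*z + 11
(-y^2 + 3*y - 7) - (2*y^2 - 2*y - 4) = -3*y^2 + 5*y - 3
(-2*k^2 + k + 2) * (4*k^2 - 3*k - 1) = -8*k^4 + 10*k^3 + 7*k^2 - 7*k - 2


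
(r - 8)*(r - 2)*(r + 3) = r^3 - 7*r^2 - 14*r + 48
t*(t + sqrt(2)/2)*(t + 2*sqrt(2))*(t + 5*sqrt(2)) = t^4 + 15*sqrt(2)*t^3/2 + 27*t^2 + 10*sqrt(2)*t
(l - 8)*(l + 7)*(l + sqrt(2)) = l^3 - l^2 + sqrt(2)*l^2 - 56*l - sqrt(2)*l - 56*sqrt(2)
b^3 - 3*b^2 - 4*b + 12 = (b - 3)*(b - 2)*(b + 2)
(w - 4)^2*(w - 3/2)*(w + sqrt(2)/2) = w^4 - 19*w^3/2 + sqrt(2)*w^3/2 - 19*sqrt(2)*w^2/4 + 28*w^2 - 24*w + 14*sqrt(2)*w - 12*sqrt(2)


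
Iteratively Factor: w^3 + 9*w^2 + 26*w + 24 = (w + 3)*(w^2 + 6*w + 8) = (w + 2)*(w + 3)*(w + 4)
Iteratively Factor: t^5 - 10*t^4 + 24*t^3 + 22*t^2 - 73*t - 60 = (t + 1)*(t^4 - 11*t^3 + 35*t^2 - 13*t - 60) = (t + 1)^2*(t^3 - 12*t^2 + 47*t - 60) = (t - 4)*(t + 1)^2*(t^2 - 8*t + 15) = (t - 5)*(t - 4)*(t + 1)^2*(t - 3)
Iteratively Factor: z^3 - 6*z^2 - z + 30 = (z - 5)*(z^2 - z - 6) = (z - 5)*(z + 2)*(z - 3)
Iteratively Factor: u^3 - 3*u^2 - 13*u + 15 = (u + 3)*(u^2 - 6*u + 5) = (u - 5)*(u + 3)*(u - 1)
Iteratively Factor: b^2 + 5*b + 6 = (b + 2)*(b + 3)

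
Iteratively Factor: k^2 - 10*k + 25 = (k - 5)*(k - 5)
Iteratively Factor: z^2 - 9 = (z - 3)*(z + 3)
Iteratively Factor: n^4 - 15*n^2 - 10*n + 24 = (n + 2)*(n^3 - 2*n^2 - 11*n + 12) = (n + 2)*(n + 3)*(n^2 - 5*n + 4) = (n - 1)*(n + 2)*(n + 3)*(n - 4)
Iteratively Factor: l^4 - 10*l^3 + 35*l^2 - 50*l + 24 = (l - 2)*(l^3 - 8*l^2 + 19*l - 12) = (l - 2)*(l - 1)*(l^2 - 7*l + 12) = (l - 3)*(l - 2)*(l - 1)*(l - 4)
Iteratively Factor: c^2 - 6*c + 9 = (c - 3)*(c - 3)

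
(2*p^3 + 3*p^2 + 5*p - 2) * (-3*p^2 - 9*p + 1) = -6*p^5 - 27*p^4 - 40*p^3 - 36*p^2 + 23*p - 2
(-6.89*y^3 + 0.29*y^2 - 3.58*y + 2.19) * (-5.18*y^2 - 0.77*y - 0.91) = 35.6902*y^5 + 3.8031*y^4 + 24.591*y^3 - 8.8515*y^2 + 1.5715*y - 1.9929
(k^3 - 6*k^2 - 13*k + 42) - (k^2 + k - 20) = k^3 - 7*k^2 - 14*k + 62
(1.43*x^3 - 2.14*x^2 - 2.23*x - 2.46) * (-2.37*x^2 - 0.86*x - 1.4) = -3.3891*x^5 + 3.842*x^4 + 5.1235*x^3 + 10.744*x^2 + 5.2376*x + 3.444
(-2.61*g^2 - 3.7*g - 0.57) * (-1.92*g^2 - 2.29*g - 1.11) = 5.0112*g^4 + 13.0809*g^3 + 12.4645*g^2 + 5.4123*g + 0.6327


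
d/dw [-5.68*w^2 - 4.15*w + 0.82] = -11.36*w - 4.15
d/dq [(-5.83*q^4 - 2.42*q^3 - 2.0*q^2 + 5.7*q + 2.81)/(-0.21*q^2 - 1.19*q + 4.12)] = (2.4486*q^5 + 21.3213*q^4 - 90.3188*q^3 - 26.3342*q^2 - 15.2998*q + 26.8279)/(0.0441*q^4 + 0.4998*q^3 - 0.3143*q^2 - 9.8056*q + 16.9744)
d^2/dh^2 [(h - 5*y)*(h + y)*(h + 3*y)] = 6*h - 2*y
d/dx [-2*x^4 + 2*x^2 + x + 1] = -8*x^3 + 4*x + 1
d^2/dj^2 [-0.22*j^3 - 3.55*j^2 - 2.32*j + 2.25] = -1.32*j - 7.1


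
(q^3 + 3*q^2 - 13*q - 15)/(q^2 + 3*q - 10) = (q^2 - 2*q - 3)/(q - 2)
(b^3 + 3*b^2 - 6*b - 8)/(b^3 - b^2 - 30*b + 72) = (b^3 + 3*b^2 - 6*b - 8)/(b^3 - b^2 - 30*b + 72)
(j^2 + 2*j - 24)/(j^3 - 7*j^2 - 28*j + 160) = (j + 6)/(j^2 - 3*j - 40)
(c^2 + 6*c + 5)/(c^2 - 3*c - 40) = (c + 1)/(c - 8)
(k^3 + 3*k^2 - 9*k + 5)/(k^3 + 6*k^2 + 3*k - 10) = (k - 1)/(k + 2)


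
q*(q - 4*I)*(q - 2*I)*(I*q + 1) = I*q^4 + 7*q^3 - 14*I*q^2 - 8*q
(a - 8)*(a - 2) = a^2 - 10*a + 16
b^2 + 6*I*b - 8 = (b + 2*I)*(b + 4*I)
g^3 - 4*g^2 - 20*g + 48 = (g - 6)*(g - 2)*(g + 4)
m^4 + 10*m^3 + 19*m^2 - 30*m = m*(m - 1)*(m + 5)*(m + 6)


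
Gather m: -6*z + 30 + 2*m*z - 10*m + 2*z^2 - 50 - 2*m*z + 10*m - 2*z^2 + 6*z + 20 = 0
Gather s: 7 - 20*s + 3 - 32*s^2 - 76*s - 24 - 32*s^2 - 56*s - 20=-64*s^2 - 152*s - 34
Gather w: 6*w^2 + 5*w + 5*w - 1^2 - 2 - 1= 6*w^2 + 10*w - 4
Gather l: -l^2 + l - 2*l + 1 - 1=-l^2 - l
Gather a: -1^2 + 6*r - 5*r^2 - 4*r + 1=-5*r^2 + 2*r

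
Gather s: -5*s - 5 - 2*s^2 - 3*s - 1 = -2*s^2 - 8*s - 6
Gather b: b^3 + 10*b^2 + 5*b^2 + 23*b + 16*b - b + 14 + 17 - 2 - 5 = b^3 + 15*b^2 + 38*b + 24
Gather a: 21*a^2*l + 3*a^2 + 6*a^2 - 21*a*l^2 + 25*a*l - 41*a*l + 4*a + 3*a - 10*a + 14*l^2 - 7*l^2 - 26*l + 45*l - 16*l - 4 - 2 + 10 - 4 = a^2*(21*l + 9) + a*(-21*l^2 - 16*l - 3) + 7*l^2 + 3*l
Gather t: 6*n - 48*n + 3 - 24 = -42*n - 21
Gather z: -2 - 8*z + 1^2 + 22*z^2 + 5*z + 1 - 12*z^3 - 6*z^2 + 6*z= -12*z^3 + 16*z^2 + 3*z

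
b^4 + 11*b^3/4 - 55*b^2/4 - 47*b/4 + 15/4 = (b - 3)*(b - 1/4)*(b + 1)*(b + 5)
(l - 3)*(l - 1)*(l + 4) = l^3 - 13*l + 12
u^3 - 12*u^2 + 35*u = u*(u - 7)*(u - 5)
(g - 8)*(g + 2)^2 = g^3 - 4*g^2 - 28*g - 32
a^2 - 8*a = a*(a - 8)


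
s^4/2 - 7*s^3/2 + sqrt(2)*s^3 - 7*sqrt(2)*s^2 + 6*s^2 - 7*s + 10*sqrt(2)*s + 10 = (s/2 + sqrt(2)/2)*(s - 5)*(s - 2)*(s + sqrt(2))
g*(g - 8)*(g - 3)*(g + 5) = g^4 - 6*g^3 - 31*g^2 + 120*g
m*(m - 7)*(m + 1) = m^3 - 6*m^2 - 7*m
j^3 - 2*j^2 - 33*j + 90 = (j - 5)*(j - 3)*(j + 6)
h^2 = h^2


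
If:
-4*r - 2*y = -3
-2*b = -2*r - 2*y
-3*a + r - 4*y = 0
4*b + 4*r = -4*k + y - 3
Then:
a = 1/4 - 3*y/2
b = y/2 + 3/4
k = y/4 - 9/4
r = 3/4 - y/2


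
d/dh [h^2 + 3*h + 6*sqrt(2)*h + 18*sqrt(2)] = 2*h + 3 + 6*sqrt(2)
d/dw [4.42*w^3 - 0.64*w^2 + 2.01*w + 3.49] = 13.26*w^2 - 1.28*w + 2.01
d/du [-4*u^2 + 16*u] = 16 - 8*u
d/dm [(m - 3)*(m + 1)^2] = (m + 1)*(3*m - 5)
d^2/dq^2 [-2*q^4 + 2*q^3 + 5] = 12*q*(1 - 2*q)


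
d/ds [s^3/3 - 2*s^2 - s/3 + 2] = s^2 - 4*s - 1/3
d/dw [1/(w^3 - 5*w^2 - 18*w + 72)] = (-3*w^2 + 10*w + 18)/(w^3 - 5*w^2 - 18*w + 72)^2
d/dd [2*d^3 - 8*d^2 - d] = 6*d^2 - 16*d - 1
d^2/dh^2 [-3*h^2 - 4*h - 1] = -6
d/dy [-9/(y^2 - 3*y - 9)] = 9*(2*y - 3)/(-y^2 + 3*y + 9)^2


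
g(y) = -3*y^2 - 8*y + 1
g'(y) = -6*y - 8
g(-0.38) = 3.61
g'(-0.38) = -5.72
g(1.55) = -18.61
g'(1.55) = -17.30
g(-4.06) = -15.97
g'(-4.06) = 16.36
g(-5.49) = -45.50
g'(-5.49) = 24.94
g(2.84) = -45.92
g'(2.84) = -25.04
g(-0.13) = 1.99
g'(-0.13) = -7.22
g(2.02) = -27.40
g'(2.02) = -20.12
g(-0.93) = 5.85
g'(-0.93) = -2.42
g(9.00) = -314.00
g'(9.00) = -62.00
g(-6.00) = -59.00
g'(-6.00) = 28.00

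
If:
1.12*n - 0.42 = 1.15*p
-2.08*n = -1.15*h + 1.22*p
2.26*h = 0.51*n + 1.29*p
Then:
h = -0.14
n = 0.09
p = -0.28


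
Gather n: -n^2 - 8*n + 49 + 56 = -n^2 - 8*n + 105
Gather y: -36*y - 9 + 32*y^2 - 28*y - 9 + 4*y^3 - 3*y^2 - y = 4*y^3 + 29*y^2 - 65*y - 18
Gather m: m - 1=m - 1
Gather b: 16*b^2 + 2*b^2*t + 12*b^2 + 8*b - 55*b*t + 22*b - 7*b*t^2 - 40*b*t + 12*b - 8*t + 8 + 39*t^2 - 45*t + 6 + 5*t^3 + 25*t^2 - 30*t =b^2*(2*t + 28) + b*(-7*t^2 - 95*t + 42) + 5*t^3 + 64*t^2 - 83*t + 14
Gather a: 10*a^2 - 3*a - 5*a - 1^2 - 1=10*a^2 - 8*a - 2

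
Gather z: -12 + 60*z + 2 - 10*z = 50*z - 10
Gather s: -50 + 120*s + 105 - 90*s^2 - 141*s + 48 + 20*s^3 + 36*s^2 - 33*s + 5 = 20*s^3 - 54*s^2 - 54*s + 108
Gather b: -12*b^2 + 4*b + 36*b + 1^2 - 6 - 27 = -12*b^2 + 40*b - 32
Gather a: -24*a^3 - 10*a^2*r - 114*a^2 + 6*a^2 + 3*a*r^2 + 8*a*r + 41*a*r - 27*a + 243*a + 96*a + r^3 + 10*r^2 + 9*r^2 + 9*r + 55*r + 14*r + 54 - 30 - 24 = -24*a^3 + a^2*(-10*r - 108) + a*(3*r^2 + 49*r + 312) + r^3 + 19*r^2 + 78*r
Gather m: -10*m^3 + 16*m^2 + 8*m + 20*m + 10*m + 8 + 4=-10*m^3 + 16*m^2 + 38*m + 12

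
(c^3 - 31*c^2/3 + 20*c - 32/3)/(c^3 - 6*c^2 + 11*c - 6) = (3*c^2 - 28*c + 32)/(3*(c^2 - 5*c + 6))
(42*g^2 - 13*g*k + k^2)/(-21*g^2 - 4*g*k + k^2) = (-6*g + k)/(3*g + k)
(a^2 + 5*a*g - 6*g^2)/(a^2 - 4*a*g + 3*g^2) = (a + 6*g)/(a - 3*g)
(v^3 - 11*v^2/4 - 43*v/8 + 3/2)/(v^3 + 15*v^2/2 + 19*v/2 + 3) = (8*v^3 - 22*v^2 - 43*v + 12)/(4*(2*v^3 + 15*v^2 + 19*v + 6))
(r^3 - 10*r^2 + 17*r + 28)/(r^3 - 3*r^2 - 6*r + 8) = (r^2 - 6*r - 7)/(r^2 + r - 2)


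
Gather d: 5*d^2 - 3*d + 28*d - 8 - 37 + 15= 5*d^2 + 25*d - 30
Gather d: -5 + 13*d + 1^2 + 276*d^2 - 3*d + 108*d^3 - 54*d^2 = 108*d^3 + 222*d^2 + 10*d - 4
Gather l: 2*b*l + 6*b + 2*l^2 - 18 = 2*b*l + 6*b + 2*l^2 - 18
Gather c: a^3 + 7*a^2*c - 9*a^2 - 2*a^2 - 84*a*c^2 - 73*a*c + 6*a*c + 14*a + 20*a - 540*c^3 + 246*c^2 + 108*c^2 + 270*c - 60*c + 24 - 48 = a^3 - 11*a^2 + 34*a - 540*c^3 + c^2*(354 - 84*a) + c*(7*a^2 - 67*a + 210) - 24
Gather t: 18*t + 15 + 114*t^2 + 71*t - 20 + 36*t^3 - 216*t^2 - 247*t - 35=36*t^3 - 102*t^2 - 158*t - 40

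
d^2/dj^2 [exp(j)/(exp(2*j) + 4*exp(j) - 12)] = (exp(4*j) - 4*exp(3*j) + 72*exp(2*j) + 48*exp(j) + 144)*exp(j)/(exp(6*j) + 12*exp(5*j) + 12*exp(4*j) - 224*exp(3*j) - 144*exp(2*j) + 1728*exp(j) - 1728)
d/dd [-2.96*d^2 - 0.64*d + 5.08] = -5.92*d - 0.64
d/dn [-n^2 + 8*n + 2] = 8 - 2*n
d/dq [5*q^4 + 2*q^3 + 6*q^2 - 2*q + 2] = 20*q^3 + 6*q^2 + 12*q - 2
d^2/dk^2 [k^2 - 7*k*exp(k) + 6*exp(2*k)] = -7*k*exp(k) + 24*exp(2*k) - 14*exp(k) + 2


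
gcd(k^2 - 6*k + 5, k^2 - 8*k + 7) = k - 1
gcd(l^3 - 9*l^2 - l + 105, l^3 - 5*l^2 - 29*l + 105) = l - 7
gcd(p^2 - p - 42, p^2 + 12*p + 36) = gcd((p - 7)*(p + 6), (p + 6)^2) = p + 6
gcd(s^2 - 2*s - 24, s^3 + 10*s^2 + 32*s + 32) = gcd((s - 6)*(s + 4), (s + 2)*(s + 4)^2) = s + 4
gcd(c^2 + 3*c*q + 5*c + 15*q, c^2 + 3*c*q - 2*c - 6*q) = c + 3*q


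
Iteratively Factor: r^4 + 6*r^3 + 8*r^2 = (r)*(r^3 + 6*r^2 + 8*r) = r*(r + 2)*(r^2 + 4*r) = r*(r + 2)*(r + 4)*(r)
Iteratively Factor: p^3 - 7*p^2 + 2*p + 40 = (p - 5)*(p^2 - 2*p - 8) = (p - 5)*(p - 4)*(p + 2)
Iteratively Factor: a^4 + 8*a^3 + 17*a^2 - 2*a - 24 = (a + 3)*(a^3 + 5*a^2 + 2*a - 8) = (a - 1)*(a + 3)*(a^2 + 6*a + 8) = (a - 1)*(a + 2)*(a + 3)*(a + 4)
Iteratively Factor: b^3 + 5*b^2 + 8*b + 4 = (b + 2)*(b^2 + 3*b + 2) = (b + 1)*(b + 2)*(b + 2)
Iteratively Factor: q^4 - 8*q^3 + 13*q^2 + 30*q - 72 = (q - 3)*(q^3 - 5*q^2 - 2*q + 24) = (q - 3)*(q + 2)*(q^2 - 7*q + 12) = (q - 4)*(q - 3)*(q + 2)*(q - 3)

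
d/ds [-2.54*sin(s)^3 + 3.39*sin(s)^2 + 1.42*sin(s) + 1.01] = (-7.62*sin(s)^2 + 6.78*sin(s) + 1.42)*cos(s)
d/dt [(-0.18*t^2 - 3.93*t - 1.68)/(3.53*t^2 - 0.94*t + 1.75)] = (14.0421*t^2 + 11.2308*t - 8.4567)/(12.4609*t^4 - 6.6364*t^3 + 13.2386*t^2 - 3.29*t + 3.0625)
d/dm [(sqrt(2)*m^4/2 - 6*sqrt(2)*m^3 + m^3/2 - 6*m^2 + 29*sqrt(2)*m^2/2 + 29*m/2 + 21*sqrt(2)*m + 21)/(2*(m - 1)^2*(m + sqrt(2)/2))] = (2*sqrt(2)*m^5 - 6*sqrt(2)*m^4 + 4*m^4 - 9*sqrt(2)*m^3 - 12*m^3 - 229*sqrt(2)*m^2 - 20*m^2 - 452*m - 5*sqrt(2)*m - 113*sqrt(2))/(4*(2*m^5 - 6*m^4 + 2*sqrt(2)*m^4 - 6*sqrt(2)*m^3 + 7*m^3 - 5*m^2 + 6*sqrt(2)*m^2 - 2*sqrt(2)*m + 3*m - 1))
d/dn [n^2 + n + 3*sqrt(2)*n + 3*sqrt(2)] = 2*n + 1 + 3*sqrt(2)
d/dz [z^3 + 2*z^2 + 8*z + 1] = 3*z^2 + 4*z + 8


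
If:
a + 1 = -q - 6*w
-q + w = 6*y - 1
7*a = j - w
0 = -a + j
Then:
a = 2/41 - 6*y/41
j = 2/41 - 6*y/41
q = 29/41 - 210*y/41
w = 36*y/41 - 12/41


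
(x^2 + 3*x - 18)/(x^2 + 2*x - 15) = (x + 6)/(x + 5)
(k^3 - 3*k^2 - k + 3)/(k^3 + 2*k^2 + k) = (k^2 - 4*k + 3)/(k*(k + 1))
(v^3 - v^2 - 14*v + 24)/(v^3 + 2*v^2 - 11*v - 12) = (v - 2)/(v + 1)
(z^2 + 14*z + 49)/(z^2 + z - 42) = (z + 7)/(z - 6)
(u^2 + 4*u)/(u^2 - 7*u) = (u + 4)/(u - 7)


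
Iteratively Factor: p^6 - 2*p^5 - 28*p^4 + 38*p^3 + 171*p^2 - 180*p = (p + 4)*(p^5 - 6*p^4 - 4*p^3 + 54*p^2 - 45*p) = (p - 1)*(p + 4)*(p^4 - 5*p^3 - 9*p^2 + 45*p) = p*(p - 1)*(p + 4)*(p^3 - 5*p^2 - 9*p + 45) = p*(p - 3)*(p - 1)*(p + 4)*(p^2 - 2*p - 15) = p*(p - 5)*(p - 3)*(p - 1)*(p + 4)*(p + 3)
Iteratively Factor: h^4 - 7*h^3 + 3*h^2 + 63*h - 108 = (h - 3)*(h^3 - 4*h^2 - 9*h + 36) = (h - 3)^2*(h^2 - h - 12) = (h - 3)^2*(h + 3)*(h - 4)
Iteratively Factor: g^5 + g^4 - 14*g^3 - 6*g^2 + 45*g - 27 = (g - 1)*(g^4 + 2*g^3 - 12*g^2 - 18*g + 27) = (g - 1)*(g + 3)*(g^3 - g^2 - 9*g + 9) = (g - 1)*(g + 3)^2*(g^2 - 4*g + 3) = (g - 3)*(g - 1)*(g + 3)^2*(g - 1)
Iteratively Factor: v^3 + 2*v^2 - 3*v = (v + 3)*(v^2 - v) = (v - 1)*(v + 3)*(v)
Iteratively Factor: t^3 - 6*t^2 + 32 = (t + 2)*(t^2 - 8*t + 16) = (t - 4)*(t + 2)*(t - 4)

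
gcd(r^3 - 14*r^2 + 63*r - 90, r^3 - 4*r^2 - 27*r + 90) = r^2 - 9*r + 18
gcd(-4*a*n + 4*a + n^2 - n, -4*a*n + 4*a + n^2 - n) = 4*a*n - 4*a - n^2 + n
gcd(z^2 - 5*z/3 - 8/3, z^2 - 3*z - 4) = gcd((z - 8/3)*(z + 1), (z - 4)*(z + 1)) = z + 1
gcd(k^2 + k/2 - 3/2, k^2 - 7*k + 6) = k - 1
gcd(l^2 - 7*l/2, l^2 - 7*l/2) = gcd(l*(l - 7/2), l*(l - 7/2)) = l^2 - 7*l/2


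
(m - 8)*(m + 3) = m^2 - 5*m - 24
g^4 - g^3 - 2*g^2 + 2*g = g*(g - 1)*(g - sqrt(2))*(g + sqrt(2))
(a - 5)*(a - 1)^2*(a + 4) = a^4 - 3*a^3 - 17*a^2 + 39*a - 20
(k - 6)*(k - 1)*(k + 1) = k^3 - 6*k^2 - k + 6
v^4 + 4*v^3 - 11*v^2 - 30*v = v*(v - 3)*(v + 2)*(v + 5)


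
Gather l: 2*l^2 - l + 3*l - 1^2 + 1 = 2*l^2 + 2*l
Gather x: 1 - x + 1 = 2 - x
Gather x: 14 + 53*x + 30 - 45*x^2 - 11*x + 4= -45*x^2 + 42*x + 48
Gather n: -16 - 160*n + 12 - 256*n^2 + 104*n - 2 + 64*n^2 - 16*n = -192*n^2 - 72*n - 6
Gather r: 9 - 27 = -18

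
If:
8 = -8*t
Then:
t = -1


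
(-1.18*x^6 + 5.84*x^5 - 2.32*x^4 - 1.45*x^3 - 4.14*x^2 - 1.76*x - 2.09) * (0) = 0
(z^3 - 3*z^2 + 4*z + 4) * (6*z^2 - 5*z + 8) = 6*z^5 - 23*z^4 + 47*z^3 - 20*z^2 + 12*z + 32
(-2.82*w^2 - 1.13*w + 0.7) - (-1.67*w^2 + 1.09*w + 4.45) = -1.15*w^2 - 2.22*w - 3.75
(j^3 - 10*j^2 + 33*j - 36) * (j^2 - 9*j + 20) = j^5 - 19*j^4 + 143*j^3 - 533*j^2 + 984*j - 720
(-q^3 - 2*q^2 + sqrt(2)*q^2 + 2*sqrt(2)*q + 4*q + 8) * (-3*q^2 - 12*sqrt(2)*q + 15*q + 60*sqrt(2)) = 3*q^5 - 9*q^4 + 9*sqrt(2)*q^4 - 66*q^3 - 27*sqrt(2)*q^3 - 138*sqrt(2)*q^2 + 108*q^2 + 144*sqrt(2)*q + 360*q + 480*sqrt(2)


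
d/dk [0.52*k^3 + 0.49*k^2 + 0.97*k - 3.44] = 1.56*k^2 + 0.98*k + 0.97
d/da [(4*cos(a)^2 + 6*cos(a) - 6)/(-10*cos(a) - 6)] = 2*(5*cos(a)^2 + 6*cos(a) + 12)*sin(a)/(5*cos(a) + 3)^2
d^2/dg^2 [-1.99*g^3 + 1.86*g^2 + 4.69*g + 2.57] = 3.72 - 11.94*g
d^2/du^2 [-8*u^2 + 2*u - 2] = -16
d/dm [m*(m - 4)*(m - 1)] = 3*m^2 - 10*m + 4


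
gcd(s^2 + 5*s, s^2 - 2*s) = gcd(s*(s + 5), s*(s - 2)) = s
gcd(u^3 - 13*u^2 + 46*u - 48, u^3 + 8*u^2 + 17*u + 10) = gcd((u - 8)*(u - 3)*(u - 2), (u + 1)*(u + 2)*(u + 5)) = 1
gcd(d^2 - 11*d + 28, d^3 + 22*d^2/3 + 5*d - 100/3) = 1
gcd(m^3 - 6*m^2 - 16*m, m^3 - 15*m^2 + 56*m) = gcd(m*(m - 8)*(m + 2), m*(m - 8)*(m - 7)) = m^2 - 8*m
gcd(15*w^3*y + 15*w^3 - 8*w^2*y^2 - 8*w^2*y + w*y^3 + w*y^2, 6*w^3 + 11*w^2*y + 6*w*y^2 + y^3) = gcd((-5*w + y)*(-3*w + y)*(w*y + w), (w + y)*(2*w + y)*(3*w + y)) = 1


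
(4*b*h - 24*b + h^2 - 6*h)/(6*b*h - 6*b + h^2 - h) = (4*b*h - 24*b + h^2 - 6*h)/(6*b*h - 6*b + h^2 - h)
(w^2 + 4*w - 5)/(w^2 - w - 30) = (w - 1)/(w - 6)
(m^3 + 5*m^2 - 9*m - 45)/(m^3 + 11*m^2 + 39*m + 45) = (m - 3)/(m + 3)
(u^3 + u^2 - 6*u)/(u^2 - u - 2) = u*(u + 3)/(u + 1)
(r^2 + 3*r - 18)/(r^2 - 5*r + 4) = (r^2 + 3*r - 18)/(r^2 - 5*r + 4)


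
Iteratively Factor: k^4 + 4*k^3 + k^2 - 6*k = (k + 3)*(k^3 + k^2 - 2*k) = k*(k + 3)*(k^2 + k - 2) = k*(k + 2)*(k + 3)*(k - 1)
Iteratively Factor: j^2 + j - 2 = (j - 1)*(j + 2)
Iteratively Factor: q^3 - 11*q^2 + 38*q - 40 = (q - 2)*(q^2 - 9*q + 20) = (q - 4)*(q - 2)*(q - 5)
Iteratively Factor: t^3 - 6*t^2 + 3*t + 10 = (t - 5)*(t^2 - t - 2) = (t - 5)*(t + 1)*(t - 2)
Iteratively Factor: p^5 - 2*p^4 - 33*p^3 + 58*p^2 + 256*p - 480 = (p - 5)*(p^4 + 3*p^3 - 18*p^2 - 32*p + 96) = (p - 5)*(p - 3)*(p^3 + 6*p^2 - 32) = (p - 5)*(p - 3)*(p + 4)*(p^2 + 2*p - 8) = (p - 5)*(p - 3)*(p - 2)*(p + 4)*(p + 4)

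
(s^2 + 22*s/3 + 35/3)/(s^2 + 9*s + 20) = (s + 7/3)/(s + 4)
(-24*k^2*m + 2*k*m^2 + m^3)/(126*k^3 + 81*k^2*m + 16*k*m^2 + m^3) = m*(-4*k + m)/(21*k^2 + 10*k*m + m^2)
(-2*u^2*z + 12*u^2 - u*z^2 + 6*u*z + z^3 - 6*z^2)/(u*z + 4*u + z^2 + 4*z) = (-2*u*z + 12*u + z^2 - 6*z)/(z + 4)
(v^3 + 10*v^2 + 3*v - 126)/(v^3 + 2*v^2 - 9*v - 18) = (v^2 + 13*v + 42)/(v^2 + 5*v + 6)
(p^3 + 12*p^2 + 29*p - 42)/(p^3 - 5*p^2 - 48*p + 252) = (p^2 + 5*p - 6)/(p^2 - 12*p + 36)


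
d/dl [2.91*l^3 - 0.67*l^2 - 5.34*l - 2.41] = 8.73*l^2 - 1.34*l - 5.34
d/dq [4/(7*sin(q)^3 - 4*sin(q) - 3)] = 4*(4 - 21*sin(q)^2)*cos(q)/(-7*sin(q)^3 + 4*sin(q) + 3)^2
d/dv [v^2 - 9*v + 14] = 2*v - 9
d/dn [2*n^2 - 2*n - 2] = 4*n - 2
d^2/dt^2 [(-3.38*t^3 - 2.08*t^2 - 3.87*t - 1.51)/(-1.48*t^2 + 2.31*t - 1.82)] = (-1.4210854715202e-14*t^5 + 2.8421709430404e-14*t^4 + 49.039204*t^3 - 99.03228*t^2 - 26.344248*t + 54.300442)/(3.241792*t^6 - 15.179472*t^5 + 35.651868*t^4 - 49.659687*t^3 + 43.842162*t^2 - 22.954932*t + 6.028568)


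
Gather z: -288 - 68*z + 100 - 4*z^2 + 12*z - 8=-4*z^2 - 56*z - 196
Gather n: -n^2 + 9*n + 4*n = -n^2 + 13*n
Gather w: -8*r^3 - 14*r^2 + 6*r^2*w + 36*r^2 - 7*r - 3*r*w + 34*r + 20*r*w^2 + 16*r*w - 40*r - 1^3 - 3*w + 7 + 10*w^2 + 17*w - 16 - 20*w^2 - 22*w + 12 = -8*r^3 + 22*r^2 - 13*r + w^2*(20*r - 10) + w*(6*r^2 + 13*r - 8) + 2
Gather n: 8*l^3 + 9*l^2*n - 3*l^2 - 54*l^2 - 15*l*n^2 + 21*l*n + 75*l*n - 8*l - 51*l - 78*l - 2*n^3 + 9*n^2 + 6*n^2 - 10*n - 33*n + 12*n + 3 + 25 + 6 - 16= 8*l^3 - 57*l^2 - 137*l - 2*n^3 + n^2*(15 - 15*l) + n*(9*l^2 + 96*l - 31) + 18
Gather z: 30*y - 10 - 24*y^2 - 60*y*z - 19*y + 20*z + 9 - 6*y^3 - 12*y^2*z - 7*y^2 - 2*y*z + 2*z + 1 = -6*y^3 - 31*y^2 + 11*y + z*(-12*y^2 - 62*y + 22)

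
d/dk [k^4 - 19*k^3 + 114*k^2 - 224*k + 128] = 4*k^3 - 57*k^2 + 228*k - 224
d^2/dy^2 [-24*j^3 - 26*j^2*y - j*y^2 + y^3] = -2*j + 6*y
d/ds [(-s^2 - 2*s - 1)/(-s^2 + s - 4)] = 3*(-s^2 + 2*s + 3)/(s^4 - 2*s^3 + 9*s^2 - 8*s + 16)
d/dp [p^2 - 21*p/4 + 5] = 2*p - 21/4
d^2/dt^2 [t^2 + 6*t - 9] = 2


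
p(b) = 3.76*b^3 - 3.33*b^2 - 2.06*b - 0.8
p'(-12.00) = 1702.18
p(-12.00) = -6952.88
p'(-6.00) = 443.98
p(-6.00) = -920.48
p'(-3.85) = 190.78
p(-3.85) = -256.80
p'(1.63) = 17.05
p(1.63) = 3.28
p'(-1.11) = 19.23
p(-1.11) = -7.76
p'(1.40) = 10.72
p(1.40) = 0.11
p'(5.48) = 300.19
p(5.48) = 506.68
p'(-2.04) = 58.47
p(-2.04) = -42.38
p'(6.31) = 405.04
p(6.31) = 798.27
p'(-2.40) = 78.90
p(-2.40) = -67.02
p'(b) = 11.28*b^2 - 6.66*b - 2.06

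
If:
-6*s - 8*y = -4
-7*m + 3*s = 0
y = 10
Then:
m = -38/7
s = -38/3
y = 10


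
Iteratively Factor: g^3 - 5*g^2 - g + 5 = (g - 1)*(g^2 - 4*g - 5) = (g - 1)*(g + 1)*(g - 5)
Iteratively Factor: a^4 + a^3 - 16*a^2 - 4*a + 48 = (a + 2)*(a^3 - a^2 - 14*a + 24) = (a + 2)*(a + 4)*(a^2 - 5*a + 6) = (a - 3)*(a + 2)*(a + 4)*(a - 2)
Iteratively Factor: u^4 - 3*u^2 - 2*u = (u + 1)*(u^3 - u^2 - 2*u) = (u - 2)*(u + 1)*(u^2 + u) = u*(u - 2)*(u + 1)*(u + 1)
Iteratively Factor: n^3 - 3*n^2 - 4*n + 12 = (n - 3)*(n^2 - 4) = (n - 3)*(n - 2)*(n + 2)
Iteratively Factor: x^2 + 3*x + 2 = (x + 2)*(x + 1)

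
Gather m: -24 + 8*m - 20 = 8*m - 44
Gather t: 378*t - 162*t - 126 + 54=216*t - 72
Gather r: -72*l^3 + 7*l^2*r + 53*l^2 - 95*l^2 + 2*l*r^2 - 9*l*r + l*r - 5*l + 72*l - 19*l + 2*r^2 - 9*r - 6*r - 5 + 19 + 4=-72*l^3 - 42*l^2 + 48*l + r^2*(2*l + 2) + r*(7*l^2 - 8*l - 15) + 18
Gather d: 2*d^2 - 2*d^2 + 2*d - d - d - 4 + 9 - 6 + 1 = 0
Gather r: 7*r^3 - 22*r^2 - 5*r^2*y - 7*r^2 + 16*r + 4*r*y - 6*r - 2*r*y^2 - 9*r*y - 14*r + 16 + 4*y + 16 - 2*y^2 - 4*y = 7*r^3 + r^2*(-5*y - 29) + r*(-2*y^2 - 5*y - 4) - 2*y^2 + 32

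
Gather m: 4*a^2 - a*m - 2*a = 4*a^2 - a*m - 2*a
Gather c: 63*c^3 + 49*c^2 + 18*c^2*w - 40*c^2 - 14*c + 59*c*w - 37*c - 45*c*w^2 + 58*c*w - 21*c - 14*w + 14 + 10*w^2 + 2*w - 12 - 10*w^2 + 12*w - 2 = 63*c^3 + c^2*(18*w + 9) + c*(-45*w^2 + 117*w - 72)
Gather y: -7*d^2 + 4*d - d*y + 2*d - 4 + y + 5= -7*d^2 + 6*d + y*(1 - d) + 1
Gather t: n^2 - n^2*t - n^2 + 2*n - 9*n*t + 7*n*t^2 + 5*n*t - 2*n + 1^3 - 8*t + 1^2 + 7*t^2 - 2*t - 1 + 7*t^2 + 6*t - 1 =t^2*(7*n + 14) + t*(-n^2 - 4*n - 4)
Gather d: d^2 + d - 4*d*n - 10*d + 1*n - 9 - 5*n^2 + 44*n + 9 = d^2 + d*(-4*n - 9) - 5*n^2 + 45*n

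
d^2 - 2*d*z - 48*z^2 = (d - 8*z)*(d + 6*z)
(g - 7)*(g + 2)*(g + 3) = g^3 - 2*g^2 - 29*g - 42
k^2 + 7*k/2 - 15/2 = (k - 3/2)*(k + 5)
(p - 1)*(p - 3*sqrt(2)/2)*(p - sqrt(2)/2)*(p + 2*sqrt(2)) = p^4 - p^3 - 13*p^2/2 + 3*sqrt(2)*p + 13*p/2 - 3*sqrt(2)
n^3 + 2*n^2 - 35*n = n*(n - 5)*(n + 7)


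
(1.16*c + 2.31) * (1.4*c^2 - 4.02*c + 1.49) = 1.624*c^3 - 1.4292*c^2 - 7.5578*c + 3.4419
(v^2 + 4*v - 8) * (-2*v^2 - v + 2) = -2*v^4 - 9*v^3 + 14*v^2 + 16*v - 16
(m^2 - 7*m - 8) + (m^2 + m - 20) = 2*m^2 - 6*m - 28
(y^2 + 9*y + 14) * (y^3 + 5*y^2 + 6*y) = y^5 + 14*y^4 + 65*y^3 + 124*y^2 + 84*y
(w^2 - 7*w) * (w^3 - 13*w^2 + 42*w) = w^5 - 20*w^4 + 133*w^3 - 294*w^2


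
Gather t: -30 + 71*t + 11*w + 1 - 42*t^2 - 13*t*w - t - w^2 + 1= -42*t^2 + t*(70 - 13*w) - w^2 + 11*w - 28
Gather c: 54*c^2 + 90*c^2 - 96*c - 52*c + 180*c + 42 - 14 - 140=144*c^2 + 32*c - 112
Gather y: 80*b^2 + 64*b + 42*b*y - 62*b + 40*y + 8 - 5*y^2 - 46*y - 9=80*b^2 + 2*b - 5*y^2 + y*(42*b - 6) - 1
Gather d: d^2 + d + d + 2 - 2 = d^2 + 2*d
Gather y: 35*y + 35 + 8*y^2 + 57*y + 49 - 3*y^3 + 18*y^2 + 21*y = -3*y^3 + 26*y^2 + 113*y + 84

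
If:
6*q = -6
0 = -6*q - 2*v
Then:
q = -1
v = 3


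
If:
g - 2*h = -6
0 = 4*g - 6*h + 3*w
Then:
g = 18 - 3*w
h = 12 - 3*w/2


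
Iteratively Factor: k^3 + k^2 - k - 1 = (k + 1)*(k^2 - 1) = (k - 1)*(k + 1)*(k + 1)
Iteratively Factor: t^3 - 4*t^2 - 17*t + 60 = (t - 3)*(t^2 - t - 20) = (t - 5)*(t - 3)*(t + 4)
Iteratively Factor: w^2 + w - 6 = (w + 3)*(w - 2)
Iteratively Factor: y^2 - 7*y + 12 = (y - 3)*(y - 4)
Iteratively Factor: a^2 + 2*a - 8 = (a + 4)*(a - 2)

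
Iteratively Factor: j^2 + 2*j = (j)*(j + 2)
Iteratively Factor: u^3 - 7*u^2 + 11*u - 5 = (u - 1)*(u^2 - 6*u + 5) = (u - 1)^2*(u - 5)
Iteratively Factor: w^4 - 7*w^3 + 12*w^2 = (w - 4)*(w^3 - 3*w^2) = w*(w - 4)*(w^2 - 3*w) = w^2*(w - 4)*(w - 3)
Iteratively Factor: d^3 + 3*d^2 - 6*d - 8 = (d - 2)*(d^2 + 5*d + 4) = (d - 2)*(d + 4)*(d + 1)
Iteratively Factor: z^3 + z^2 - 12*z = (z)*(z^2 + z - 12) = z*(z - 3)*(z + 4)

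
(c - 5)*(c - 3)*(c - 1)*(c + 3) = c^4 - 6*c^3 - 4*c^2 + 54*c - 45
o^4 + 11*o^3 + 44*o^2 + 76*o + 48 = (o + 2)^2*(o + 3)*(o + 4)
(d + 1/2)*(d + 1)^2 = d^3 + 5*d^2/2 + 2*d + 1/2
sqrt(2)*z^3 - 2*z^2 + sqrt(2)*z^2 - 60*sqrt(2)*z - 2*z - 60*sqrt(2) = (z - 6*sqrt(2))*(z + 5*sqrt(2))*(sqrt(2)*z + sqrt(2))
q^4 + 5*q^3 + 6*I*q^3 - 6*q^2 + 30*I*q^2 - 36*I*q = q*(q - 1)*(q + 6)*(q + 6*I)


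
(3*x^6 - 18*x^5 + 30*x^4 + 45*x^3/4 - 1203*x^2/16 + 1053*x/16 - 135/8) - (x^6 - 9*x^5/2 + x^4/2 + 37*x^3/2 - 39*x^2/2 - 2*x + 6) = 2*x^6 - 27*x^5/2 + 59*x^4/2 - 29*x^3/4 - 891*x^2/16 + 1085*x/16 - 183/8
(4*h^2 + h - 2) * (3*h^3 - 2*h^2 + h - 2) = 12*h^5 - 5*h^4 - 4*h^3 - 3*h^2 - 4*h + 4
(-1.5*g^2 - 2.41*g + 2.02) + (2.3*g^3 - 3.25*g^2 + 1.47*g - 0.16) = 2.3*g^3 - 4.75*g^2 - 0.94*g + 1.86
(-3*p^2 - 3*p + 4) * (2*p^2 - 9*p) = -6*p^4 + 21*p^3 + 35*p^2 - 36*p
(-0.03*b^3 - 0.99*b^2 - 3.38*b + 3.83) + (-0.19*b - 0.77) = -0.03*b^3 - 0.99*b^2 - 3.57*b + 3.06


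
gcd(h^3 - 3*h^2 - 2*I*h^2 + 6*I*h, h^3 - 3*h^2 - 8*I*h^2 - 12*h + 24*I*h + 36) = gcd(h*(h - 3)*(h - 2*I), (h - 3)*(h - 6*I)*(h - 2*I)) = h^2 + h*(-3 - 2*I) + 6*I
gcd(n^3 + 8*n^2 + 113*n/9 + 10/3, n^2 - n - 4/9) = n + 1/3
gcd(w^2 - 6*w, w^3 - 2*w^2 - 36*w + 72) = w - 6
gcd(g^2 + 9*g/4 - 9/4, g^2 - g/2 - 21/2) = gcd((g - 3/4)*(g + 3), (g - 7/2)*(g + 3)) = g + 3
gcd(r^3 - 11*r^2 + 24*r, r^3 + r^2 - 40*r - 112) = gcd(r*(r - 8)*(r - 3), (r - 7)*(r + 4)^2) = 1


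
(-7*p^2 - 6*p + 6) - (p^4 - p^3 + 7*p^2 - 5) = -p^4 + p^3 - 14*p^2 - 6*p + 11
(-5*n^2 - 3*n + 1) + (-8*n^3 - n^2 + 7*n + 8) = -8*n^3 - 6*n^2 + 4*n + 9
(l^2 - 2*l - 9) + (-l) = l^2 - 3*l - 9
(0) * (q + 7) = 0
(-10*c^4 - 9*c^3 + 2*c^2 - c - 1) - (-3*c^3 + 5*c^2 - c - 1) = -10*c^4 - 6*c^3 - 3*c^2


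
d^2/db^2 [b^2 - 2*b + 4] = 2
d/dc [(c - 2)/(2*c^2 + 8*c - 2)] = (c^2 + 4*c - 2*(c - 2)*(c + 2) - 1)/(2*(c^2 + 4*c - 1)^2)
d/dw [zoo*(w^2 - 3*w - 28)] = zoo*(w + 1)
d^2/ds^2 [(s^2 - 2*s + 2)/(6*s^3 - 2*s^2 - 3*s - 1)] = 2*(36*s^6 - 216*s^5 + 558*s^4 - 200*s^3 - 162*s^2 + 84*s + 21)/(216*s^9 - 216*s^8 - 252*s^7 + 100*s^6 + 198*s^5 + 42*s^4 - 45*s^3 - 33*s^2 - 9*s - 1)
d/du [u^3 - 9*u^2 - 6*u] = 3*u^2 - 18*u - 6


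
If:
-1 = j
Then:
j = -1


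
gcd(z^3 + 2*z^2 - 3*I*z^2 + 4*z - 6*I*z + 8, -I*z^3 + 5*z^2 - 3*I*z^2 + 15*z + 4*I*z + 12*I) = z + I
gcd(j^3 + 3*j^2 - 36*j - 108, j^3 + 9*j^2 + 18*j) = j^2 + 9*j + 18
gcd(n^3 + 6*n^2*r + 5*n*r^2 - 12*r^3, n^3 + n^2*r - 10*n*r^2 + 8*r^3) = -n^2 - 3*n*r + 4*r^2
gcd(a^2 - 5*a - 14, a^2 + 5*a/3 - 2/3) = a + 2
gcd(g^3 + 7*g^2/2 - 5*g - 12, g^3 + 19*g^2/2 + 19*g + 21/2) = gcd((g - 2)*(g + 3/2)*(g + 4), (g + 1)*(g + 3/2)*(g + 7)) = g + 3/2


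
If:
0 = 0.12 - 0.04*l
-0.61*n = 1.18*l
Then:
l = 3.00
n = -5.80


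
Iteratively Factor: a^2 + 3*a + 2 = (a + 2)*(a + 1)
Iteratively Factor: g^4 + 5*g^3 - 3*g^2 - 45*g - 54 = (g + 3)*(g^3 + 2*g^2 - 9*g - 18) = (g + 2)*(g + 3)*(g^2 - 9) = (g - 3)*(g + 2)*(g + 3)*(g + 3)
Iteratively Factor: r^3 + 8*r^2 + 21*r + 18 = (r + 3)*(r^2 + 5*r + 6) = (r + 2)*(r + 3)*(r + 3)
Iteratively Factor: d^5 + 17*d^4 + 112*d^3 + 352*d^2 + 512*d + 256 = (d + 4)*(d^4 + 13*d^3 + 60*d^2 + 112*d + 64) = (d + 4)^2*(d^3 + 9*d^2 + 24*d + 16) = (d + 4)^3*(d^2 + 5*d + 4) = (d + 1)*(d + 4)^3*(d + 4)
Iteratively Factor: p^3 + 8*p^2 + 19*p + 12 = (p + 4)*(p^2 + 4*p + 3) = (p + 3)*(p + 4)*(p + 1)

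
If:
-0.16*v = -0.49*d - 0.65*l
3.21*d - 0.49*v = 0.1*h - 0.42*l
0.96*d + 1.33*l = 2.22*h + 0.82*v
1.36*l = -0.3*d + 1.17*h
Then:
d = 0.00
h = 0.00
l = 0.00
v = 0.00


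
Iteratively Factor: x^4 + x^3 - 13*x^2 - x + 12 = (x - 1)*(x^3 + 2*x^2 - 11*x - 12) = (x - 3)*(x - 1)*(x^2 + 5*x + 4) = (x - 3)*(x - 1)*(x + 1)*(x + 4)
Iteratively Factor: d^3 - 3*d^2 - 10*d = (d - 5)*(d^2 + 2*d) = d*(d - 5)*(d + 2)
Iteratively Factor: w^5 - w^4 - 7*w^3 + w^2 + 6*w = (w)*(w^4 - w^3 - 7*w^2 + w + 6) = w*(w + 2)*(w^3 - 3*w^2 - w + 3) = w*(w + 1)*(w + 2)*(w^2 - 4*w + 3) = w*(w - 3)*(w + 1)*(w + 2)*(w - 1)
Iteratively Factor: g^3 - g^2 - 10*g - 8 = (g + 2)*(g^2 - 3*g - 4) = (g + 1)*(g + 2)*(g - 4)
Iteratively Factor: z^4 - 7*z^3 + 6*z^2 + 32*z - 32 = (z - 4)*(z^3 - 3*z^2 - 6*z + 8) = (z - 4)^2*(z^2 + z - 2) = (z - 4)^2*(z + 2)*(z - 1)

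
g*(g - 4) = g^2 - 4*g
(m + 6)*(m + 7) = m^2 + 13*m + 42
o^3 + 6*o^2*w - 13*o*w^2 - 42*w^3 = (o - 3*w)*(o + 2*w)*(o + 7*w)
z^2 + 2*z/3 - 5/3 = (z - 1)*(z + 5/3)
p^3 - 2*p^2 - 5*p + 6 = (p - 3)*(p - 1)*(p + 2)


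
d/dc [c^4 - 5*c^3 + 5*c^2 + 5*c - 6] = 4*c^3 - 15*c^2 + 10*c + 5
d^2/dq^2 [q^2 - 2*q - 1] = 2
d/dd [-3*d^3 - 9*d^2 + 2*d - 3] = -9*d^2 - 18*d + 2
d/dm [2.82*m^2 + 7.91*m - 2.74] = 5.64*m + 7.91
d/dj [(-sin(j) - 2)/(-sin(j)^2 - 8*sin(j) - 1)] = (-4*sin(j) + cos(j)^2 - 16)*cos(j)/(sin(j)^2 + 8*sin(j) + 1)^2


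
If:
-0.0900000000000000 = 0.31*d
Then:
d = -0.29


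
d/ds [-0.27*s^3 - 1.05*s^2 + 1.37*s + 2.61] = -0.81*s^2 - 2.1*s + 1.37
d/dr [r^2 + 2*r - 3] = 2*r + 2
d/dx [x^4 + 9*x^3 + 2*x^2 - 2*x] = 4*x^3 + 27*x^2 + 4*x - 2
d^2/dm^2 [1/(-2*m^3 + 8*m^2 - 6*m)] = (m*(3*m - 4)*(m^2 - 4*m + 3) - (3*m^2 - 8*m + 3)^2)/(m^3*(m^2 - 4*m + 3)^3)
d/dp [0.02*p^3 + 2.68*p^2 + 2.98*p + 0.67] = 0.06*p^2 + 5.36*p + 2.98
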